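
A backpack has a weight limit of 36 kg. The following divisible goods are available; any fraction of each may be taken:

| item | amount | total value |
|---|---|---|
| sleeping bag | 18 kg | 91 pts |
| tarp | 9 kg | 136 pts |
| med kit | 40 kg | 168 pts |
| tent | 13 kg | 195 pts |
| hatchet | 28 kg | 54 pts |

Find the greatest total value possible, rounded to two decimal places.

401.78

Take in order of value per unit:
- tarp (136/9 per unit): all 9 → value 136, running total 136.00
- tent (195/13 per unit): all 13 → value 195, running total 331.00
- sleeping bag (91/18 per unit): 14 of 18 → value 14×91/18 = 70.7778, running total 401.78
Total 401.78.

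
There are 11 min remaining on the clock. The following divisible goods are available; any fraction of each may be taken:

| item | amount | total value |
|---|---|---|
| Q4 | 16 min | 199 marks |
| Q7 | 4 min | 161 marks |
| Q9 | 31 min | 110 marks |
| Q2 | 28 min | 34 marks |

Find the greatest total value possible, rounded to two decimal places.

Take in order of value per unit:
- Q7 (161/4 per unit): all 4 → value 161, running total 161.00
- Q4 (199/16 per unit): 7 of 16 → value 7×199/16 = 87.0625, running total 248.06
Total 248.06.

248.06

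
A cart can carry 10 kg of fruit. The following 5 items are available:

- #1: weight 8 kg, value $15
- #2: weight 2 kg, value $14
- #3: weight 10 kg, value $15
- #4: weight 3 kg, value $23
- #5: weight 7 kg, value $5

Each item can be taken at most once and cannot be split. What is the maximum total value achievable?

$37

Check high-value combinations within 10 kg:
- #2+#4: weight 2+3=5, value 14+23=37
- #1+#2: weight 8+2=10, value 15+14=29
- #4+#5: weight 3+7=10, value 23+5=28
- #4: weight 3, value 23
- #2+#5: weight 2+7=9, value 14+5=19
Best: $37.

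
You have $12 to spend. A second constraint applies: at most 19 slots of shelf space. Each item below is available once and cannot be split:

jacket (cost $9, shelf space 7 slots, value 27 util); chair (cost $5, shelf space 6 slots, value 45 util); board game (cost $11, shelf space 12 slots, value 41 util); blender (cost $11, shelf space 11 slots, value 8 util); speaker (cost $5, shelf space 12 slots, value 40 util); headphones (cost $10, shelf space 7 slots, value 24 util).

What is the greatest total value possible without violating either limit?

Feasible sets respecting both limits:
- chair+speaker: cost 10, shelf space 18, value 85
- chair: cost 5, shelf space 6, value 45
- board game: cost 11, shelf space 12, value 41
Best: 85 util.

85 util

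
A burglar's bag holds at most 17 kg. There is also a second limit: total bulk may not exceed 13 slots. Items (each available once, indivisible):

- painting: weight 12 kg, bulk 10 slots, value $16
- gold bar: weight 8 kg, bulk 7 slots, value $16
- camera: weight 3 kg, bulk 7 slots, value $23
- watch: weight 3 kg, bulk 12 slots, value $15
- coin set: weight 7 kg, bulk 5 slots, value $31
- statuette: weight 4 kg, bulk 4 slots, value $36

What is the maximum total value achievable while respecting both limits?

Feasible sets respecting both limits:
- coin set+statuette: weight 11, bulk 9, value 67
- camera+statuette: weight 7, bulk 11, value 59
- camera+coin set: weight 10, bulk 12, value 54
Best: $67.

$67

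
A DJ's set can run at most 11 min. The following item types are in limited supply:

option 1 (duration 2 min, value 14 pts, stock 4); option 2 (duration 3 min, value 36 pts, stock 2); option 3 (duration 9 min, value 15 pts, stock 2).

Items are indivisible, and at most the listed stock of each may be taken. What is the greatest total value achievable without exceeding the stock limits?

Best selections within duration 11 and stock limits:
- 2×option 1 + 2×option 2: duration 10, value 100
- 4×option 1 + 1×option 2: duration 11, value 92
Best: 100 pts.

100 pts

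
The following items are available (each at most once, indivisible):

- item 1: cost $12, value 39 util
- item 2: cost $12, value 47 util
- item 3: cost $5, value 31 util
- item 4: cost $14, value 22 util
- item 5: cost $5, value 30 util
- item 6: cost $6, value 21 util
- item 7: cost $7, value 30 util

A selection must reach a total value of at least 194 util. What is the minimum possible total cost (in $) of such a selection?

47

Subsets with value ≥ 194, sorted by total cost:
- item 1+item 2+item 3+item 5+item 6+item 7: cost 47, value 198
- item 1+item 2+item 3+item 4+item 5+item 7: cost 55, value 199
Minimum cost: 47 $.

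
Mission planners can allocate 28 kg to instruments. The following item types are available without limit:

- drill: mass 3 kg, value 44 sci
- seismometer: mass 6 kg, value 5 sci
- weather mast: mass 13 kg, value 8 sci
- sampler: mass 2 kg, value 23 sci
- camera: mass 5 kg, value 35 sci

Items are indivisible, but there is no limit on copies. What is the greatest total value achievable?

Best value-per-unit is drill at 44/3; filling with it alone gives 9×44 = 396.
Optimal mix: 8×drill + 2×sampler → mass 28, value 398.

398 sci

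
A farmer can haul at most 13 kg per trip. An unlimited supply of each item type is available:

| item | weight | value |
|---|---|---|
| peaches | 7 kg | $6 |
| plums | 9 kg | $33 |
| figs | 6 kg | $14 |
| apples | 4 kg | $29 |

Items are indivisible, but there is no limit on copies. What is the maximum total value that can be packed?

$87

Best value-per-unit is apples at 29/4, and filling with it alone uses weight 3×4=12. No mix of the others beats 3×29 = 87.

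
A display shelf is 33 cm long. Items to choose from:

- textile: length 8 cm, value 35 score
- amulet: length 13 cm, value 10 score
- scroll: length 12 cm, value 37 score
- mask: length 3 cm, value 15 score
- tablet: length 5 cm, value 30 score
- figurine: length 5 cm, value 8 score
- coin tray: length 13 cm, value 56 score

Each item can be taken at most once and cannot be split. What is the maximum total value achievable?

138 score

Check high-value combinations within 33 cm:
- scroll+mask+tablet+coin tray: length 12+3+5+13=33, value 37+15+30+56=138
- textile+mask+tablet+coin tray: length 8+3+5+13=29, value 35+15+30+56=136
- textile+tablet+figurine+coin tray: length 8+5+5+13=31, value 35+30+8+56=129
Best: 138 score.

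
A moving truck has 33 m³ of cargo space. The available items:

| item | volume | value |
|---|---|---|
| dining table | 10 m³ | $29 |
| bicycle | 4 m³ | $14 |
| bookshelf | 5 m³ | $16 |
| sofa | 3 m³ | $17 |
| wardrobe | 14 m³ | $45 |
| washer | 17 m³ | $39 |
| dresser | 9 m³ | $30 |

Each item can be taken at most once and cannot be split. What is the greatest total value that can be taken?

$108

Check high-value combinations within 33 m³:
- bookshelf+sofa+wardrobe+dresser: volume 5+3+14+9=31, value 16+17+45+30=108
- dining table+bookshelf+sofa+wardrobe: volume 10+5+3+14=32, value 29+16+17+45=107
- bicycle+sofa+wardrobe+dresser: volume 4+3+14+9=30, value 14+17+45+30=106
Best: $108.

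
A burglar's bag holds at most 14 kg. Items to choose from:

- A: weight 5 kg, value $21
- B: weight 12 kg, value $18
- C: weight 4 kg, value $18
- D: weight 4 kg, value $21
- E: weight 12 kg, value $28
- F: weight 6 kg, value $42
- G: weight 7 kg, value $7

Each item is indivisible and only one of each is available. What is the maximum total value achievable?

Check high-value combinations within 14 kg:
- C+D+F: weight 4+4+6=14, value 18+21+42=81
- D+F: weight 4+6=10, value 21+42=63
- A+F: weight 5+6=11, value 21+42=63
- C+F: weight 4+6=10, value 18+42=60
Best: $81.

$81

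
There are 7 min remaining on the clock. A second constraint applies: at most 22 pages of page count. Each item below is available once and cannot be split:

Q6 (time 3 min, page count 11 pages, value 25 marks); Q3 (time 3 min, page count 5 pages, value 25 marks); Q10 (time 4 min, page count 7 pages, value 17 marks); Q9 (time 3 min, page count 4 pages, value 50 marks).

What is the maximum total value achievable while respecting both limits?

Feasible sets respecting both limits:
- Q6+Q9: time 6, page count 15, value 75
- Q3+Q9: time 6, page count 9, value 75
- Q10+Q9: time 7, page count 11, value 67
- Q6+Q3: time 6, page count 16, value 50
Best: 75 marks.

75 marks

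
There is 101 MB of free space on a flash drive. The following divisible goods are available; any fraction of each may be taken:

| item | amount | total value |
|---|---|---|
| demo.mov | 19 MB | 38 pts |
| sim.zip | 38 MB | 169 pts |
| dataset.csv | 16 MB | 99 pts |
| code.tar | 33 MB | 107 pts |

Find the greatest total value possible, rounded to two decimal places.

Take in order of value per unit:
- dataset.csv (99/16 per unit): all 16 → value 99, running total 99.00
- sim.zip (169/38 per unit): all 38 → value 169, running total 268.00
- code.tar (107/33 per unit): all 33 → value 107, running total 375.00
- demo.mov (38/19 per unit): 14 of 19 → value 14×38/19 = 28.0000, running total 403.00
Total 403.00.

403.00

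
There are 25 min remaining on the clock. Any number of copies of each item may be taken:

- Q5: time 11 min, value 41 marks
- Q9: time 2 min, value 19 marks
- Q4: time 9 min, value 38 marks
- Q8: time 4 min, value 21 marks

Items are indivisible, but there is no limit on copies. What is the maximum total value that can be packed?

Best value-per-unit is Q9 at 19/2, and filling with it alone uses time 12×2=24. No mix of the others beats 12×19 = 228.

228 marks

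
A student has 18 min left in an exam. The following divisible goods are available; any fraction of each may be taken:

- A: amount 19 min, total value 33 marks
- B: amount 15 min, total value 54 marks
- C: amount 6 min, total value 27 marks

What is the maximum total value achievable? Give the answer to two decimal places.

Take in order of value per unit:
- C (27/6 per unit): all 6 → value 27, running total 27.00
- B (54/15 per unit): 12 of 15 → value 12×54/15 = 43.2000, running total 70.20
Total 70.20.

70.20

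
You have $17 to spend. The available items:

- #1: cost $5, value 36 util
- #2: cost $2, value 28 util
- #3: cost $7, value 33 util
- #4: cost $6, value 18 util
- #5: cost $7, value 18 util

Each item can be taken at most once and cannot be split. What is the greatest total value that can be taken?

This is a 0/1 knapsack; check combinations near the capacity.
- #1+#2+#3: cost 5+2+7=14, value 36+28+33=97
- #1+#2+#4: cost 5+2+6=13, value 36+28+18=82
- #1+#2+#5: cost 5+2+7=14, value 36+28+18=82
- #2+#3+#4: cost 2+7+6=15, value 28+33+18=79
Best: 97 util.

97 util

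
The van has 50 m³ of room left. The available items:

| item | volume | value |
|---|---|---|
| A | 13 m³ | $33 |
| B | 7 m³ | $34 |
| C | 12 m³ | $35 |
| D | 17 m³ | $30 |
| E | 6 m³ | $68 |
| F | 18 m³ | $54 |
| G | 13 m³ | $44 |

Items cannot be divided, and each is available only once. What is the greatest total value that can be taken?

Check high-value combinations within 50 m³:
- C+E+F+G: volume 12+6+18+13=49, value 35+68+54+44=201
- B+E+F+G: volume 7+6+18+13=44, value 34+68+54+44=200
- A+E+F+G: volume 13+6+18+13=50, value 33+68+54+44=199
- B+C+E+F: volume 7+12+6+18=43, value 34+35+68+54=191
Best: $201.

$201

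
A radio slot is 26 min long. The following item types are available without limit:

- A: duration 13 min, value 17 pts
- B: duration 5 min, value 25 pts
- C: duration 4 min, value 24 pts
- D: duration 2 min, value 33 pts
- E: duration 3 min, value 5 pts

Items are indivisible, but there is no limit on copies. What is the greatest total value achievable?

Best value-per-unit is D at 33/2, and filling with it alone uses duration 13×2=26. No mix of the others beats 13×33 = 429.

429 pts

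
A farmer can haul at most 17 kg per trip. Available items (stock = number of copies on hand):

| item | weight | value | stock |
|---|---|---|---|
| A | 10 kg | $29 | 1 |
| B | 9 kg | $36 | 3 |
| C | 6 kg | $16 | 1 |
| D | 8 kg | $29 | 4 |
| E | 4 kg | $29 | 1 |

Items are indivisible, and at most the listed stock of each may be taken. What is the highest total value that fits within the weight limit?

$65

Top feasible selections:
- 1×B + 1×E: weight 13, value 65
- 1×B + 1×D: weight 17, value 65
Best: $65.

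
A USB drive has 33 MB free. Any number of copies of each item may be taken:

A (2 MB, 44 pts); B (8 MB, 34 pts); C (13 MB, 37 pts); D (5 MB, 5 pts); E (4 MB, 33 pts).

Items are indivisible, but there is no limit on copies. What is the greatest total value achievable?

Best value-per-unit is A at 44/2, and filling with it alone uses size 16×2=32. No mix of the others beats 16×44 = 704.

704 pts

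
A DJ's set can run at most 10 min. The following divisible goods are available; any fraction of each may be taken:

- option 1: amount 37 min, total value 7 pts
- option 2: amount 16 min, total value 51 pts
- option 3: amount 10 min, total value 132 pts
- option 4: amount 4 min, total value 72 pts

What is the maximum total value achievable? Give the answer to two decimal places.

Take in order of value per unit:
- option 4 (72/4 per unit): all 4 → value 72, running total 72.00
- option 3 (132/10 per unit): 6 of 10 → value 6×132/10 = 79.2000, running total 151.20
Total 151.20.

151.20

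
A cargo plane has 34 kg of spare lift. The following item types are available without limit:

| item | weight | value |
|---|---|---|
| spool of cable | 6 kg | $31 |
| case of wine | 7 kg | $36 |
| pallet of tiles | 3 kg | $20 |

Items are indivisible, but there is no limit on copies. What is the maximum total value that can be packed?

$220

Best value-per-unit is pallet of tiles at 20/3, and filling with it alone uses weight 11×3=33. No mix of the others beats 11×20 = 220.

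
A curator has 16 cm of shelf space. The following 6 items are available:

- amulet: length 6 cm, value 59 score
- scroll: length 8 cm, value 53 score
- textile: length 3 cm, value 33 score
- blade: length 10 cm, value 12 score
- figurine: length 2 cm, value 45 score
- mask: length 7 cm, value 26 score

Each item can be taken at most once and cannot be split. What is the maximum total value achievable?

Check high-value combinations within 16 cm:
- amulet+scroll+figurine: length 6+8+2=16, value 59+53+45=157
- amulet+textile+figurine: length 6+3+2=11, value 59+33+45=137
- scroll+textile+figurine: length 8+3+2=13, value 53+33+45=131
Best: 157 score.

157 score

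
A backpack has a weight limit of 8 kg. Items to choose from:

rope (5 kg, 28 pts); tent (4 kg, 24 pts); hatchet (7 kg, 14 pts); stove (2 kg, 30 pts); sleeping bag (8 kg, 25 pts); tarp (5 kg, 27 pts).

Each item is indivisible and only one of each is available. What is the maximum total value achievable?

This is a 0/1 knapsack; check combinations near the capacity.
- rope+stove: weight 5+2=7, value 28+30=58
- stove+tarp: weight 2+5=7, value 30+27=57
- tent+stove: weight 4+2=6, value 24+30=54
- stove: weight 2, value 30
Best: 58 pts.

58 pts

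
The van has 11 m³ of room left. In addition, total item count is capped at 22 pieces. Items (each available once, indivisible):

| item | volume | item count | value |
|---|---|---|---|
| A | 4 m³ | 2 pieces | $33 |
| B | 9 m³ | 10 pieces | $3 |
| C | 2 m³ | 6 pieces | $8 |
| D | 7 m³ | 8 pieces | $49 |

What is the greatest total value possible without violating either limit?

Feasible sets respecting both limits:
- A+D: volume 11, item count 10, value 82
- C+D: volume 9, item count 14, value 57
- D: volume 7, item count 8, value 49
Best: $82.

$82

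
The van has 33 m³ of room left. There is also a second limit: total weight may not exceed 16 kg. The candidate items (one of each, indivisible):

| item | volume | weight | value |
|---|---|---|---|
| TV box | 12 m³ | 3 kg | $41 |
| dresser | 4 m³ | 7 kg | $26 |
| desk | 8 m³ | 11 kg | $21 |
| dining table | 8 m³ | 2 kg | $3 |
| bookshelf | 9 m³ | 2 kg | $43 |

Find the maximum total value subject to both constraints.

$113

Feasible sets respecting both limits:
- TV box+dresser+dining table+bookshelf: volume 33, weight 14, value 113
- TV box+dresser+bookshelf: volume 25, weight 12, value 110
- TV box+desk+bookshelf: volume 29, weight 16, value 105
- TV box+dining table+bookshelf: volume 29, weight 7, value 87
Best: $113.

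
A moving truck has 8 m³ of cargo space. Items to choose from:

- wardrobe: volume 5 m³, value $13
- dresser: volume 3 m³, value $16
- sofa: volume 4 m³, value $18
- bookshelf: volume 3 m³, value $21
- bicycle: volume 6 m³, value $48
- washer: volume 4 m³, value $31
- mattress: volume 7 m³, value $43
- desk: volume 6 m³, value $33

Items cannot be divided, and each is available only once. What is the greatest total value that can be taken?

Check high-value combinations within 8 m³:
- bookshelf+washer: volume 3+4=7, value 21+31=52
- sofa+washer: volume 4+4=8, value 18+31=49
- bicycle: volume 6, value 48
- dresser+washer: volume 3+4=7, value 16+31=47
- mattress: volume 7, value 43
Best: $52.

$52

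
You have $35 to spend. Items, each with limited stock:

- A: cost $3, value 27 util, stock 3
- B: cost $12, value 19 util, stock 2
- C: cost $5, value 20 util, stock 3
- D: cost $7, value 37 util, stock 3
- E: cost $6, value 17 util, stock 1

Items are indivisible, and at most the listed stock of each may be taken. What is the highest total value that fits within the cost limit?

Best selections within cost 35 and stock limits:
- 3×A + 1×C + 3×D: cost 35, value 212
- 3×A + 2×C + 2×D: cost 33, value 195
- 3×A + 3×D: cost 30, value 192
- 3×A + 1×C + 2×D + 1×E: cost 34, value 192
Best: 212 util.

212 util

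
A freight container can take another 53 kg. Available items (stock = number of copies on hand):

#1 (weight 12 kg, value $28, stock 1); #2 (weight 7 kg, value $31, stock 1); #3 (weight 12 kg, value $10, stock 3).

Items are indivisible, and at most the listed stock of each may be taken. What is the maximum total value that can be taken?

$79

Best selections within weight 53 and stock limits:
- 1×#1 + 1×#2 + 2×#3: weight 43, value 79
- 1×#1 + 1×#2 + 1×#3: weight 31, value 69
Best: $79.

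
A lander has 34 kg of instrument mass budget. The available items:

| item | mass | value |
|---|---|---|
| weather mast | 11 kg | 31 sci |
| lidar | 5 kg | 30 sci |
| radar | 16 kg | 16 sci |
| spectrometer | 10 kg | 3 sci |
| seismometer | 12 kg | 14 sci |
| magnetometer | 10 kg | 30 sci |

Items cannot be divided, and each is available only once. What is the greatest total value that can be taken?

Check high-value combinations within 34 kg:
- weather mast+lidar+magnetometer: mass 11+5+10=26, value 31+30+30=91
- weather mast+lidar+radar: mass 11+5+16=32, value 31+30+16=77
- lidar+radar+magnetometer: mass 5+16+10=31, value 30+16+30=76
- weather mast+lidar+seismometer: mass 11+5+12=28, value 31+30+14=75
- weather mast+seismometer+magnetometer: mass 11+12+10=33, value 31+14+30=75
Best: 91 sci.

91 sci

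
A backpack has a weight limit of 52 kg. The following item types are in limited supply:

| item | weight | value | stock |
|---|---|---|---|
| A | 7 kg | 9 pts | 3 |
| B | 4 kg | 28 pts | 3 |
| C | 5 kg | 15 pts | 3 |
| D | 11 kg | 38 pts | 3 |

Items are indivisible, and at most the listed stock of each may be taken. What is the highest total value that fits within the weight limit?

Best selections within weight 52 and stock limits:
- 3×B + 1×C + 3×D: weight 50, value 213
- 1×A + 3×B + 3×D: weight 52, value 207
- 3×B + 3×C + 2×D: weight 49, value 205
- 2×B + 2×C + 3×D: weight 51, value 200
Best: 213 pts.

213 pts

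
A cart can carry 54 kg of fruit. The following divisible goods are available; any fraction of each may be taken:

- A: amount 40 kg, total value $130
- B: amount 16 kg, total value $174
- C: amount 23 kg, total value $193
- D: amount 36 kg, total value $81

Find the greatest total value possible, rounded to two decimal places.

Take in order of value per unit:
- B (174/16 per unit): all 16 → value 174, running total 174.00
- C (193/23 per unit): all 23 → value 193, running total 367.00
- A (130/40 per unit): 15 of 40 → value 15×130/40 = 48.7500, running total 415.75
Total 415.75.

415.75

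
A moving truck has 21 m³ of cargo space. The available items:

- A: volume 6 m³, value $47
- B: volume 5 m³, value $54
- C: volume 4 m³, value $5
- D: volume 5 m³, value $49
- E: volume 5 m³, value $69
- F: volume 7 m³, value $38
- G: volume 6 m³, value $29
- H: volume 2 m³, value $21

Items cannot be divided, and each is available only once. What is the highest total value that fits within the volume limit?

This is a 0/1 knapsack; check combinations near the capacity.
- A+B+D+E: volume 6+5+5+5=21, value 47+54+49+69=219
- B+D+E+G: volume 5+5+5+6=21, value 54+49+69+29=201
- B+C+D+E+H: volume 5+4+5+5+2=21, value 54+5+49+69+21=198
- B+D+E+H: volume 5+5+5+2=17, value 54+49+69+21=193
Best: $219.

$219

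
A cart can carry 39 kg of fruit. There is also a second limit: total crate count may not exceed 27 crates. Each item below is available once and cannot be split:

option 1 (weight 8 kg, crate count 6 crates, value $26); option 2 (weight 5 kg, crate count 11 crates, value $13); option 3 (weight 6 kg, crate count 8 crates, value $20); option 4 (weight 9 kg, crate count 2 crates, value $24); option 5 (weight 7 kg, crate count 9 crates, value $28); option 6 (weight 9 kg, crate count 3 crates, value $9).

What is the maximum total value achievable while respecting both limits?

Feasible sets respecting both limits:
- option 1+option 3+option 4+option 5: weight 30, crate count 25, value 98
- option 1+option 4+option 5+option 6: weight 33, crate count 20, value 87
- option 1+option 2+option 3+option 4: weight 28, crate count 27, value 83
Best: $98.

$98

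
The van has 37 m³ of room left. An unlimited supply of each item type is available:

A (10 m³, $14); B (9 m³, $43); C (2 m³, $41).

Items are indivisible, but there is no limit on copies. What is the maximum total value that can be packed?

Best value-per-unit is C at 41/2, and filling with it alone uses volume 18×2=36. No mix of the others beats 18×41 = 738.

$738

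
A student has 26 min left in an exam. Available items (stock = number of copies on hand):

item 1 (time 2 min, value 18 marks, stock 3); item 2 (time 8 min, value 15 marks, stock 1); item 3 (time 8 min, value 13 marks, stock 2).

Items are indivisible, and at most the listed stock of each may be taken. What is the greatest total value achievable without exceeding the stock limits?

Best selections within time 26 and stock limits:
- 3×item 1 + 1×item 2 + 1×item 3: time 22, value 82
- 3×item 1 + 2×item 3: time 22, value 80
- 3×item 1 + 1×item 2: time 14, value 69
- 3×item 1 + 1×item 3: time 14, value 67
Best: 82 marks.

82 marks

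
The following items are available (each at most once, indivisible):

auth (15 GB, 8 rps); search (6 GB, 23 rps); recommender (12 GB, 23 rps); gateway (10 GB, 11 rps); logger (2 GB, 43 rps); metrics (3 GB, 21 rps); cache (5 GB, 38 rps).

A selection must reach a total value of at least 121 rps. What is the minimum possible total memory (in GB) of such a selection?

Subsets with value ≥ 121, sorted by total memory:
- search+logger+metrics+cache: memory 16, value 125
- recommender+logger+metrics+cache: memory 22, value 125
- search+recommender+logger+cache: memory 25, value 127
Minimum memory: 16 GB.

16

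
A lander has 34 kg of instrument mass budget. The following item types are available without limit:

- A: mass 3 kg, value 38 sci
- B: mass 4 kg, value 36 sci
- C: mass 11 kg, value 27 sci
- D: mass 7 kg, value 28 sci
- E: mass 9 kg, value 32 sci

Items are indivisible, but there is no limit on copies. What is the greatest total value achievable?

418 sci

Best value-per-unit is A at 38/3, and filling with it alone uses mass 11×3=33. No mix of the others beats 11×38 = 418.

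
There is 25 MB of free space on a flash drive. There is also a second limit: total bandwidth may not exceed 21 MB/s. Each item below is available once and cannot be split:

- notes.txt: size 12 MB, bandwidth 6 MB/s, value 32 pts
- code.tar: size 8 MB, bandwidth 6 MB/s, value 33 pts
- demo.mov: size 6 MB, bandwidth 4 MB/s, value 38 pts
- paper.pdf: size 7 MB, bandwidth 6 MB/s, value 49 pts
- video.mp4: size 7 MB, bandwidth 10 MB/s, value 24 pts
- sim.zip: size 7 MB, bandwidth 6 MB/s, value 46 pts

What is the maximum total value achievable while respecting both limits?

133 pts

Feasible sets respecting both limits:
- demo.mov+paper.pdf+sim.zip: size 20, bandwidth 16, value 133
- code.tar+paper.pdf+sim.zip: size 22, bandwidth 18, value 128
- code.tar+demo.mov+paper.pdf: size 21, bandwidth 16, value 120
Best: 133 pts.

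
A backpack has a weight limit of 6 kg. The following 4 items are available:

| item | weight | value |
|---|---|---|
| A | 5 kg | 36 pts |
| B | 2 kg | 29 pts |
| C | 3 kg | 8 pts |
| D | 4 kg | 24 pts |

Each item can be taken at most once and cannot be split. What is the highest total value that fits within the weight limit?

Check high-value combinations within 6 kg:
- B+D: weight 2+4=6, value 29+24=53
- B+C: weight 2+3=5, value 29+8=37
- A: weight 5, value 36
- B: weight 2, value 29
Best: 53 pts.

53 pts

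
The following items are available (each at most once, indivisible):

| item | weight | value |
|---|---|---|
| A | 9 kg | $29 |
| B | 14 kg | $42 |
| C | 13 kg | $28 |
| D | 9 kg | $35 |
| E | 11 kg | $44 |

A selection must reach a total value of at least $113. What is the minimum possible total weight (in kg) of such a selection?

Subsets with value ≥ 113, sorted by total weight:
- B+D+E: weight 34, value 121
- A+B+E: weight 34, value 115
- B+C+E: weight 38, value 114
- A+C+D+E: weight 42, value 136
Minimum weight: 34 kg.

34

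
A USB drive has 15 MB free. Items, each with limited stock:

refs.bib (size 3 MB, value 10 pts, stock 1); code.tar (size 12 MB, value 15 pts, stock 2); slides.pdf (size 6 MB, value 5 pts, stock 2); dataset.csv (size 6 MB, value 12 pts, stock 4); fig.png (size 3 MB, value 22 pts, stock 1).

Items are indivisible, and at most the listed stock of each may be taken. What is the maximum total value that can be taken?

46 pts

Top feasible selections:
- 2×dataset.csv + 1×fig.png: size 15, value 46
- 1×refs.bib + 1×dataset.csv + 1×fig.png: size 12, value 44
Best: 46 pts.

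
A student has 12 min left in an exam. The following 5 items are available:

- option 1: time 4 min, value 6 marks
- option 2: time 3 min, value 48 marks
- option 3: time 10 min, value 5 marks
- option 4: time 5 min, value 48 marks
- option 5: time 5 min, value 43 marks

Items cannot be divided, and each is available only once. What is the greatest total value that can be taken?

Check high-value combinations within 12 min:
- option 1+option 2+option 4: time 4+3+5=12, value 6+48+48=102
- option 1+option 2+option 5: time 4+3+5=12, value 6+48+43=97
- option 2+option 4: time 3+5=8, value 48+48=96
- option 2+option 5: time 3+5=8, value 48+43=91
Best: 102 marks.

102 marks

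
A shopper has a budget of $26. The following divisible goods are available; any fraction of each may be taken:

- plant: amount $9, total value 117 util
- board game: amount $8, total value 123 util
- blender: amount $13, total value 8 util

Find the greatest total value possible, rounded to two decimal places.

245.54

Take in order of value per unit:
- board game (123/8 per unit): all 8 → value 123, running total 123.00
- plant (117/9 per unit): all 9 → value 117, running total 240.00
- blender (8/13 per unit): 9 of 13 → value 9×8/13 = 5.5385, running total 245.54
Total 245.54.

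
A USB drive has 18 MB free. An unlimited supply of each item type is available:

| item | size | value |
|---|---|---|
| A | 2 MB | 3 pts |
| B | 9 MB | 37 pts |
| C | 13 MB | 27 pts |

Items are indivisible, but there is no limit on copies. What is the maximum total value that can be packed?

Best value-per-unit is B at 37/9, and filling with it alone uses size 2×9=18. No mix of the others beats 2×37 = 74.

74 pts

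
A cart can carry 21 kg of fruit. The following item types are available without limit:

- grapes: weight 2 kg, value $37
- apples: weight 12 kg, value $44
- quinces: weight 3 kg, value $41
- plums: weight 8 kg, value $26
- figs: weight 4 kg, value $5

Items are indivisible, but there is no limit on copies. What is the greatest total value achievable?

Best value-per-unit is grapes at 37/2; filling with it alone gives 10×37 = 370.
Optimal mix: 9×grapes + 1×quinces → weight 21, value 374.

$374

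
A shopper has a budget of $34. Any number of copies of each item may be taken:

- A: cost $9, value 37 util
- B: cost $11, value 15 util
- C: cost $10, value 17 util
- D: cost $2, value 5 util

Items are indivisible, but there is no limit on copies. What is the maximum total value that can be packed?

Best value-per-unit is A at 37/9; filling with it alone gives 3×37 = 111.
Optimal mix: 3×A + 3×D → cost 33, value 126.

126 util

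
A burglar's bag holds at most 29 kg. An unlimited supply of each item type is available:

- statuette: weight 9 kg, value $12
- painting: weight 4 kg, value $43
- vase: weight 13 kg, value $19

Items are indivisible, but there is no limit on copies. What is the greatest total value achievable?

$301

Best value-per-unit is painting at 43/4, and filling with it alone uses weight 7×4=28. No mix of the others beats 7×43 = 301.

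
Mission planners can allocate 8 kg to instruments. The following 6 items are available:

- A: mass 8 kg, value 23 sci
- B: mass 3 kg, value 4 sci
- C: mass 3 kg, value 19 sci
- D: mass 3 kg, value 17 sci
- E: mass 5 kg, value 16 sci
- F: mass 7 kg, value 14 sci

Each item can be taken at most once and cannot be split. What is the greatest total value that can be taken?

Check high-value combinations within 8 kg:
- C+D: mass 3+3=6, value 19+17=36
- C+E: mass 3+5=8, value 19+16=35
- D+E: mass 3+5=8, value 17+16=33
- B+C: mass 3+3=6, value 4+19=23
Best: 36 sci.

36 sci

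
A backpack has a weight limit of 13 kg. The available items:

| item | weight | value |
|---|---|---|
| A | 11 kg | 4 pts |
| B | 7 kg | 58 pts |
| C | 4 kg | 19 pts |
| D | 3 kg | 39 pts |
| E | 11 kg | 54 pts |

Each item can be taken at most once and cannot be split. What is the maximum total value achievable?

97 pts

Check high-value combinations within 13 kg:
- B+D: weight 7+3=10, value 58+39=97
- B+C: weight 7+4=11, value 58+19=77
- B: weight 7, value 58
- C+D: weight 4+3=7, value 19+39=58
- E: weight 11, value 54
Best: 97 pts.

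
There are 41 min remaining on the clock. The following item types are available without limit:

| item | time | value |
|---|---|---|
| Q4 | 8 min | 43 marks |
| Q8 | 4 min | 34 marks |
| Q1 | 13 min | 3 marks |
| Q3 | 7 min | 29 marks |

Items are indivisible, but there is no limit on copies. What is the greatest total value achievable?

Best value-per-unit is Q8 at 34/4, and filling with it alone uses time 10×4=40. No mix of the others beats 10×34 = 340.

340 marks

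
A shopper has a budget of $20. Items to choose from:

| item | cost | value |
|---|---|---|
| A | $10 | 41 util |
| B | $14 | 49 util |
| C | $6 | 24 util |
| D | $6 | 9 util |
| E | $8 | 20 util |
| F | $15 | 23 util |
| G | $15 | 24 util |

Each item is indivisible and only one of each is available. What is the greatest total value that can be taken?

73 util

Check high-value combinations within $20:
- B+C: cost 14+6=20, value 49+24=73
- A+C: cost 10+6=16, value 41+24=65
- A+E: cost 10+8=18, value 41+20=61
Best: 73 util.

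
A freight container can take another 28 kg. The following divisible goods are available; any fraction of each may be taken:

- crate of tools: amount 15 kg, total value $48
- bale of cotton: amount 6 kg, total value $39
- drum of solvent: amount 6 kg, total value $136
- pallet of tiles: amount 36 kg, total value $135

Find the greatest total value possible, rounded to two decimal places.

235.00

Take in order of value per unit:
- drum of solvent (136/6 per unit): all 6 → value 136, running total 136.00
- bale of cotton (39/6 per unit): all 6 → value 39, running total 175.00
- pallet of tiles (135/36 per unit): 16 of 36 → value 16×135/36 = 60.0000, running total 235.00
Total 235.00.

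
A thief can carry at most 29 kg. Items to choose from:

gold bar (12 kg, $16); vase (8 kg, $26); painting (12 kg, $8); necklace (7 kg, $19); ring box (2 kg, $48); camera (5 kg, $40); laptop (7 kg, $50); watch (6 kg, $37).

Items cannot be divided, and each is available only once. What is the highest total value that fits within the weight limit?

Check high-value combinations within 29 kg:
- vase+ring box+camera+laptop+watch: weight 8+2+5+7+6=28, value 26+48+40+50+37=201
- necklace+ring box+camera+laptop+watch: weight 7+2+5+7+6=27, value 19+48+40+50+37=194
- vase+necklace+ring box+camera+laptop: weight 8+7+2+5+7=29, value 26+19+48+40+50=183
- ring box+camera+laptop+watch: weight 2+5+7+6=20, value 48+40+50+37=175
Best: $201.

$201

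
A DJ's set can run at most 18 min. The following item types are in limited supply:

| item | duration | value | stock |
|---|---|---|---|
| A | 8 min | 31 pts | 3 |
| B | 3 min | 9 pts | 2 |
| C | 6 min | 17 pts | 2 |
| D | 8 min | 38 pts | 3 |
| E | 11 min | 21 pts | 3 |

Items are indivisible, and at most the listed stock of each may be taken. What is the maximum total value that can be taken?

Best selections within duration 18 and stock limits:
- 2×D: duration 16, value 76
- 1×A + 1×D: duration 16, value 69
- 1×B + 1×C + 1×D: duration 17, value 64
Best: 76 pts.

76 pts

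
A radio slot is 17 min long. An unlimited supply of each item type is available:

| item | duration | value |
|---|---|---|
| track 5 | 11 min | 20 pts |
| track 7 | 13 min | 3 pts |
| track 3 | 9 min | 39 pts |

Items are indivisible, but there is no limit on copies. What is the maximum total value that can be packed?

Best value-per-unit is track 3 at 39/9, and filling with it alone uses duration 1×9=9. No mix of the others beats 1×39 = 39.

39 pts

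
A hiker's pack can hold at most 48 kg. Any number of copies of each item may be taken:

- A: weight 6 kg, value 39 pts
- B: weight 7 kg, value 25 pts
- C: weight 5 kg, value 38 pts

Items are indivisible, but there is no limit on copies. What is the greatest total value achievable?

Best value-per-unit is C at 38/5; filling with it alone gives 9×38 = 342.
Optimal mix: 3×A + 6×C → weight 48, value 345.

345 pts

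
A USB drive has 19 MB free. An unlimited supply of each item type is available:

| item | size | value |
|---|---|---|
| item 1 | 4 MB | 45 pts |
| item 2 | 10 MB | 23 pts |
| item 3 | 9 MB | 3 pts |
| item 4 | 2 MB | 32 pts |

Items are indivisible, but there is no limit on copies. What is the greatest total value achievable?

288 pts

Best value-per-unit is item 4 at 32/2, and filling with it alone uses size 9×2=18. No mix of the others beats 9×32 = 288.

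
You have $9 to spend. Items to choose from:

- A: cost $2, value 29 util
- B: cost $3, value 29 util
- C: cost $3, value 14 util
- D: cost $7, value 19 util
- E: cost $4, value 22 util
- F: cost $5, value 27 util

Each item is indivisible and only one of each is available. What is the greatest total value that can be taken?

80 util

Check high-value combinations within $9:
- A+B+E: cost 2+3+4=9, value 29+29+22=80
- A+B+C: cost 2+3+3=8, value 29+29+14=72
- A+C+E: cost 2+3+4=9, value 29+14+22=65
- A+B: cost 2+3=5, value 29+29=58
- A+F: cost 2+5=7, value 29+27=56
Best: 80 util.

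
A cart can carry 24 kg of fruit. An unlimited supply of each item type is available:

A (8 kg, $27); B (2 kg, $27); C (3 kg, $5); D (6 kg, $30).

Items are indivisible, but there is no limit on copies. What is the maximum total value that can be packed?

Best value-per-unit is B at 27/2, and filling with it alone uses weight 12×2=24. No mix of the others beats 12×27 = 324.

$324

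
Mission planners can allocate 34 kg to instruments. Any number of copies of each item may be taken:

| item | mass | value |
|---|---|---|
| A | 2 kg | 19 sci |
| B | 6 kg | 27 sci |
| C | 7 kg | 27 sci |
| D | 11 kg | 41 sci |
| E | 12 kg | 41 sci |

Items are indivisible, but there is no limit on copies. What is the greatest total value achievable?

Best value-per-unit is A at 19/2, and filling with it alone uses mass 17×2=34. No mix of the others beats 17×19 = 323.

323 sci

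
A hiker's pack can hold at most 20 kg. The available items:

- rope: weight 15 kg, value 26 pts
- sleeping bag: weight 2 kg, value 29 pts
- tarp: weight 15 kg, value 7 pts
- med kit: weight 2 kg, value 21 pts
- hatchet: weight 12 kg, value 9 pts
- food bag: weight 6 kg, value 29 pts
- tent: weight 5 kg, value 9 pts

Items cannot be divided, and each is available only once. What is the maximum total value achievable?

Check high-value combinations within 20 kg:
- sleeping bag+med kit+food bag+tent: weight 2+2+6+5=15, value 29+21+29+9=88
- sleeping bag+med kit+food bag: weight 2+2+6=10, value 29+21+29=79
- rope+sleeping bag+med kit: weight 15+2+2=19, value 26+29+21=76
- sleeping bag+food bag+tent: weight 2+6+5=13, value 29+29+9=67
Best: 88 pts.

88 pts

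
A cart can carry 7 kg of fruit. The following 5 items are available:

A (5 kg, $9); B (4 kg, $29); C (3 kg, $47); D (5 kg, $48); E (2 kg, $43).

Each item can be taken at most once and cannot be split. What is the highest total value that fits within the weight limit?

$91

Check high-value combinations within 7 kg:
- D+E: weight 5+2=7, value 48+43=91
- C+E: weight 3+2=5, value 47+43=90
- B+C: weight 4+3=7, value 29+47=76
Best: $91.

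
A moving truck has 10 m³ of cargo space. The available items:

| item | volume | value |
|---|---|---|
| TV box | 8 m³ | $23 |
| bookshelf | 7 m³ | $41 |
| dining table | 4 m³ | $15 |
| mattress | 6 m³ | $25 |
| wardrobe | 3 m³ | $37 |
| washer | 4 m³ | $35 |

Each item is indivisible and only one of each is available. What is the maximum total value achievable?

This is a 0/1 knapsack; check combinations near the capacity.
- bookshelf+wardrobe: volume 7+3=10, value 41+37=78
- wardrobe+washer: volume 3+4=7, value 37+35=72
- mattress+wardrobe: volume 6+3=9, value 25+37=62
Best: $78.

$78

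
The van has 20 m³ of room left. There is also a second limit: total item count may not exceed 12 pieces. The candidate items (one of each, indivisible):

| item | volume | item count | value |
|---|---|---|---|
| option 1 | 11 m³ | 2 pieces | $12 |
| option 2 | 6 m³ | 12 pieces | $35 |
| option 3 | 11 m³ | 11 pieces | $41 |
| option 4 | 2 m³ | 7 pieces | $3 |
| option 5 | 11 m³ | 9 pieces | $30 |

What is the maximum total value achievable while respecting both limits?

$41

Feasible sets respecting both limits:
- option 3: volume 11, item count 11, value 41
- option 2: volume 6, item count 12, value 35
- option 5: volume 11, item count 9, value 30
- option 1+option 4: volume 13, item count 9, value 15
Best: $41.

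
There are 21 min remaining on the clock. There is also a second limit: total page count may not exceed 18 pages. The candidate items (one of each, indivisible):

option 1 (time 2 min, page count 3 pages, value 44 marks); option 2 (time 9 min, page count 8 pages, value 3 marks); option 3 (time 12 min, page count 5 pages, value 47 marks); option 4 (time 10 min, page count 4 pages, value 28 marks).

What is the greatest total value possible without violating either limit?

Feasible sets respecting both limits:
- option 1+option 3: time 14, page count 8, value 91
- option 1+option 2+option 4: time 21, page count 15, value 75
- option 1+option 4: time 12, page count 7, value 72
- option 2+option 3: time 21, page count 13, value 50
Best: 91 marks.

91 marks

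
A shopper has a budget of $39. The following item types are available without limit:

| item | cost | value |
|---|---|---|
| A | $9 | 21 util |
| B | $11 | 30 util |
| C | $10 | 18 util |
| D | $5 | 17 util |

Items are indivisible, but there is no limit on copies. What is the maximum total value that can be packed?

123 util

Best value-per-unit is D at 17/5; filling with it alone gives 7×17 = 119.
Optimal mix: 1×A + 6×D → cost 39, value 123.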